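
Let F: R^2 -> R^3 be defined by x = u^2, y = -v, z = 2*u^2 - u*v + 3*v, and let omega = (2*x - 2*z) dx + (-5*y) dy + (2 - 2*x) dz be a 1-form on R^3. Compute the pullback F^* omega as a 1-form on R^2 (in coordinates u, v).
F^* omega = (-12*u^3 + 6*u^2*v - 12*u*v + 8*u - 2*v) du + (2*u^3 - 6*u^2 - 2*u - 5*v + 6) dv

Using F^*(f dg) = (f ∘ F) d(g ∘ F), substitute each coordinate x_i by F_i(u, v) in f_i, and replace dx_i by d F_i = (∂F_i/∂u) du + (∂F_i/∂v) dv.
  For the x component: f_1(F) = -2*u^2 + 2*u*v - 6*v; d F_1 = (2*u) du + (0) dv
  For the y component: f_2(F) = 5*v; d F_2 = (0) du + (-1) dv
  For the z component: f_3(F) = 2 - 2*u^2; d F_3 = (4*u - v) du + (3 - u) dv
Combining and collecting du, dv coefficients:
  coeff of du: -12*u^3 + 6*u^2*v - 12*u*v + 8*u - 2*v
  coeff of dv: 2*u^3 - 6*u^2 - 2*u - 5*v + 6
F^* omega = (-12*u^3 + 6*u^2*v - 12*u*v + 8*u - 2*v) du + (2*u^3 - 6*u^2 - 2*u - 5*v + 6) dv.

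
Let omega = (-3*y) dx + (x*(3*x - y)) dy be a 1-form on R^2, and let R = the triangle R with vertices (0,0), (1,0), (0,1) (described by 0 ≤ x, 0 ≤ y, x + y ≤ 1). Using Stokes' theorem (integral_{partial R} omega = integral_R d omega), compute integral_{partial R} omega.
integral_(partial R) omega = 7/3

Stokes: integral_partial_R omega = integral_R d omega with d omega = (∂Q/∂x - ∂P/∂y) dx ∧ dy.
  ∂Q/∂x = 6*x - y
  ∂P/∂y = -3
  integrand = ∂Q/∂x - ∂P/∂y = 6*x - y + 3.
Integrating over R: integral_0^1 integral_0^{1-x} (6*x - y + 3) dy dx = 7/3.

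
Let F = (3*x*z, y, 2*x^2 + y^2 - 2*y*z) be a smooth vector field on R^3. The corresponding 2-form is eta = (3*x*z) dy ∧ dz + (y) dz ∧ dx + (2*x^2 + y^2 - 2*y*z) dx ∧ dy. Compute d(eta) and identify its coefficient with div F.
d(eta) = (-2*y + 3*z + 1) dx ∧ dy ∧ dz; div F = -2*y + 3*z + 1

For a 2-form in R^3 of the form above, applying d gives a 3-form with coefficient ∂P/∂x + ∂Q/∂y + ∂R/∂z:
  ∂P/∂x = 3*z
  ∂Q/∂y = 1
  ∂R/∂z = -2*y
Sum = -2*y + 3*z + 1, which is exactly div F.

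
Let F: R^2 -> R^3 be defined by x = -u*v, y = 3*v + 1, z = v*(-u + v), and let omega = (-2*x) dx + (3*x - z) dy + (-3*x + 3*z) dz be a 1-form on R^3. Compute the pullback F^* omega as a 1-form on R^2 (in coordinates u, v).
F^* omega = (v^2*(-2*u - 3*v)) du + (v*(-2*u^2 - 3*u*v - 6*u + 6*v^2 - 3*v)) dv

Using F^*(f dg) = (f ∘ F) d(g ∘ F), substitute each coordinate x_i by F_i(u, v) in f_i, and replace dx_i by d F_i = (∂F_i/∂u) du + (∂F_i/∂v) dv.
  For the x component: f_1(F) = 2*u*v; d F_1 = (-v) du + (-u) dv
  For the y component: f_2(F) = v*(-2*u - v); d F_2 = (0) du + (3) dv
  For the z component: f_3(F) = 3*v^2; d F_3 = (-v) du + (-u + 2*v) dv
Combining and collecting du, dv coefficients:
  coeff of du: v^2*(-2*u - 3*v)
  coeff of dv: v*(-2*u^2 - 3*u*v - 6*u + 6*v^2 - 3*v)
F^* omega = (v^2*(-2*u - 3*v)) du + (v*(-2*u^2 - 3*u*v - 6*u + 6*v^2 - 3*v)) dv.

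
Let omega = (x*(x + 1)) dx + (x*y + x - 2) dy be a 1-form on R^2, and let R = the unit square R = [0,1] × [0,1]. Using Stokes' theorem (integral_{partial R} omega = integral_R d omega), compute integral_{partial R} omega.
integral_(partial R) omega = 3/2

Stokes: integral_partial_R omega = integral_R d omega with d omega = (∂Q/∂x - ∂P/∂y) dx ∧ dy.
  ∂Q/∂x = y + 1
  ∂P/∂y = 0
  integrand = ∂Q/∂x - ∂P/∂y = y + 1.
Integrating over R: integral_0^1 integral_0^1 (y + 1) dx dy = 3/2.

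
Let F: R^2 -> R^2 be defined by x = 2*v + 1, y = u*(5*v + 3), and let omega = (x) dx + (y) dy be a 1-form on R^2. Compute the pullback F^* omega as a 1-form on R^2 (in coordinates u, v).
F^* omega = (u*(25*v^2 + 30*v + 9)) du + (25*u^2*v + 15*u^2 + 4*v + 2) dv

Using F^*(f dg) = (f ∘ F) d(g ∘ F), substitute each coordinate x_i by F_i(u, v) in f_i, and replace dx_i by d F_i = (∂F_i/∂u) du + (∂F_i/∂v) dv.
  For the x component: f_1(F) = 2*v + 1; d F_1 = (0) du + (2) dv
  For the y component: f_2(F) = u*(5*v + 3); d F_2 = (5*v + 3) du + (5*u) dv
Combining and collecting du, dv coefficients:
  coeff of du: u*(25*v^2 + 30*v + 9)
  coeff of dv: 25*u^2*v + 15*u^2 + 4*v + 2
F^* omega = (u*(25*v^2 + 30*v + 9)) du + (25*u^2*v + 15*u^2 + 4*v + 2) dv.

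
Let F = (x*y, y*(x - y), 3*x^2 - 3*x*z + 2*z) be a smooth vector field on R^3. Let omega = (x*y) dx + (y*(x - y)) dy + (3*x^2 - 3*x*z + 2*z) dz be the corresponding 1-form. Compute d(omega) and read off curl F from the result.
d(omega) = (0) dy ∧ dz + (-6*x + 3*z) dz ∧ dx + (-x + y) dx ∧ dy; curl F = (0, -6*x + 3*z, -x + y)

d omega = sum_{i<j} (∂f_j/∂x_i - ∂f_i/∂x_j) dx_i ∧ dx_j. Under the identification (dy ∧ dz, dz ∧ dx, dx ∧ dy) ↔ (e_x, e_y, e_z), the coefficients are exactly the components of curl F. Compute:
  ∂R/∂y - ∂Q/∂z = (0) - (0) = 0
  ∂P/∂z - ∂R/∂x = (0) - (6*x - 3*z) = -6*x + 3*z
  ∂Q/∂x - ∂P/∂y = (y) - (x) = -x + y.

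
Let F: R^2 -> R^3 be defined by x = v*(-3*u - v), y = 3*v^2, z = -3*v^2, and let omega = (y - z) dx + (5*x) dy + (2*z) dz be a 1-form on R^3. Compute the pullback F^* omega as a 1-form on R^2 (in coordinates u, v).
F^* omega = (-18*v^3) du + (6*v^2*(-18*u - v)) dv

Using F^*(f dg) = (f ∘ F) d(g ∘ F), substitute each coordinate x_i by F_i(u, v) in f_i, and replace dx_i by d F_i = (∂F_i/∂u) du + (∂F_i/∂v) dv.
  For the x component: f_1(F) = 6*v^2; d F_1 = (-3*v) du + (-3*u - 2*v) dv
  For the y component: f_2(F) = 5*v*(-3*u - v); d F_2 = (0) du + (6*v) dv
  For the z component: f_3(F) = -6*v^2; d F_3 = (0) du + (-6*v) dv
Combining and collecting du, dv coefficients:
  coeff of du: -18*v^3
  coeff of dv: 6*v^2*(-18*u - v)
F^* omega = (-18*v^3) du + (6*v^2*(-18*u - v)) dv.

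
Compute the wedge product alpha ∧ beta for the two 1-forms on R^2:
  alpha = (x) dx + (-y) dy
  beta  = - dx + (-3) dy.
alpha ∧ beta = (-3*x - y) dx ∧ dy

Distribute the wedge, using dx_i ∧ dx_j = -dx_j ∧ dx_i and dx_i ∧ dx_i = 0. For each pair (i, j) with i < j, the coefficient of dx_i ∧ dx_j in alpha ∧ beta is (alpha_i * beta_j - alpha_j * beta_i). Collecting: alpha ∧ beta = (-3*x - y) dx ∧ dy.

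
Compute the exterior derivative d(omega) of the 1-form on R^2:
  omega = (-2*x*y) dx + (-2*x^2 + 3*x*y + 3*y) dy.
d(omega) = (-2*x + 3*y) dx ∧ dy

For a 1-form omega = sum_i f_i dx_i, the exterior derivative is
  d(omega) = sum_{i < j} (∂f_j/∂x_i - ∂f_i/∂x_j) dx_i ∧ dx_j.
  coefficient of dx ∧ dy: ∂f_2/∂x - ∂f_1/∂y = ∂(-2*x^2 + 3*x*y + 3*y)/∂x - ∂(-2*x*y)/∂y = -2*x + 3*y
Assembling: d(omega) = (-2*x + 3*y) dx ∧ dy.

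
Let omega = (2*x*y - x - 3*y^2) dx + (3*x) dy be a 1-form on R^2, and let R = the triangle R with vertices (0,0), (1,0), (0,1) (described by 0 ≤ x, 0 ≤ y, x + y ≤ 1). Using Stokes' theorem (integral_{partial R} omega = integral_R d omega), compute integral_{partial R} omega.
integral_(partial R) omega = 13/6

Stokes: integral_partial_R omega = integral_R d omega with d omega = (∂Q/∂x - ∂P/∂y) dx ∧ dy.
  ∂Q/∂x = 3
  ∂P/∂y = 2*x - 6*y
  integrand = ∂Q/∂x - ∂P/∂y = -2*x + 6*y + 3.
Integrating over R: integral_0^1 integral_0^{1-x} (-2*x + 6*y + 3) dy dx = 13/6.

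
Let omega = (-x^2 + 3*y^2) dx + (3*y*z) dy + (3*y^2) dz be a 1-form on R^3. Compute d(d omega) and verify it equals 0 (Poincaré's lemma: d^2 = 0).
d(d omega) = 0

Step 1: d omega = sum_{i<j} (∂f_j/∂x_i - ∂f_i/∂x_j) dx_i ∧ dx_j:
  coeff of dx ∧ dy: -6*y
  coeff of dx ∧ dz: 0
  coeff of dy ∧ dz: 3*y
Step 2: Apply d again to each 2-form coefficient. The only possible 3-form in R^3 is dx ∧ dy ∧ dz, with coefficient
  ∂(coeff of dy∧dz)/∂x - ∂(coeff of dx∧dz)/∂y + ∂(coeff of dx∧dy)/∂z
  = ∂/∂x (3*y) - ∂/∂y (0) + ∂/∂z (-6*y).
Each of these terms simplifies to sums of mixed partials that cancel in pairs. The result is 0 (by equality of mixed partials for smooth functions — Schwarz / Clairaut).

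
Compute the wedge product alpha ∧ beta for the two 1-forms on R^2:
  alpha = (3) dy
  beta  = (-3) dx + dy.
alpha ∧ beta = (9) dx ∧ dy

Distribute the wedge, using dx_i ∧ dx_j = -dx_j ∧ dx_i and dx_i ∧ dx_i = 0. For each pair (i, j) with i < j, the coefficient of dx_i ∧ dx_j in alpha ∧ beta is (alpha_i * beta_j - alpha_j * beta_i). Collecting: alpha ∧ beta = (9) dx ∧ dy.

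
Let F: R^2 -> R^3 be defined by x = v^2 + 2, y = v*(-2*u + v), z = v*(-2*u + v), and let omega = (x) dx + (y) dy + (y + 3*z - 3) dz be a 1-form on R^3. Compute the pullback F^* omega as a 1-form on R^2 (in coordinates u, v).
F^* omega = (2*v*(10*u*v - 5*v^2 + 3)) du + (20*u^2*v - 30*u*v^2 + 6*u + 12*v^3 - 2*v) dv

Using F^*(f dg) = (f ∘ F) d(g ∘ F), substitute each coordinate x_i by F_i(u, v) in f_i, and replace dx_i by d F_i = (∂F_i/∂u) du + (∂F_i/∂v) dv.
  For the x component: f_1(F) = v^2 + 2; d F_1 = (0) du + (2*v) dv
  For the y component: f_2(F) = v*(-2*u + v); d F_2 = (-2*v) du + (-2*u + 2*v) dv
  For the z component: f_3(F) = -8*u*v + 4*v^2 - 3; d F_3 = (-2*v) du + (-2*u + 2*v) dv
Combining and collecting du, dv coefficients:
  coeff of du: 2*v*(10*u*v - 5*v^2 + 3)
  coeff of dv: 20*u^2*v - 30*u*v^2 + 6*u + 12*v^3 - 2*v
F^* omega = (2*v*(10*u*v - 5*v^2 + 3)) du + (20*u^2*v - 30*u*v^2 + 6*u + 12*v^3 - 2*v) dv.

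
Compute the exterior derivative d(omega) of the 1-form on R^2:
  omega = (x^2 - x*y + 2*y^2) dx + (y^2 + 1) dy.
d(omega) = (x - 4*y) dx ∧ dy

For a 1-form omega = sum_i f_i dx_i, the exterior derivative is
  d(omega) = sum_{i < j} (∂f_j/∂x_i - ∂f_i/∂x_j) dx_i ∧ dx_j.
  coefficient of dx ∧ dy: ∂f_2/∂x - ∂f_1/∂y = ∂(y^2 + 1)/∂x - ∂(x^2 - x*y + 2*y^2)/∂y = x - 4*y
Assembling: d(omega) = (x - 4*y) dx ∧ dy.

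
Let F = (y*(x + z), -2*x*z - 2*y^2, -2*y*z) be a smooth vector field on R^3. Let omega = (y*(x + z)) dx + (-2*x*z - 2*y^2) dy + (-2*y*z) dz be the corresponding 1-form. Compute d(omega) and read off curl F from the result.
d(omega) = (2*x - 2*z) dy ∧ dz + (y) dz ∧ dx + (-x - 3*z) dx ∧ dy; curl F = (2*x - 2*z, y, -x - 3*z)

d omega = sum_{i<j} (∂f_j/∂x_i - ∂f_i/∂x_j) dx_i ∧ dx_j. Under the identification (dy ∧ dz, dz ∧ dx, dx ∧ dy) ↔ (e_x, e_y, e_z), the coefficients are exactly the components of curl F. Compute:
  ∂R/∂y - ∂Q/∂z = (-2*z) - (-2*x) = 2*x - 2*z
  ∂P/∂z - ∂R/∂x = (y) - (0) = y
  ∂Q/∂x - ∂P/∂y = (-2*z) - (x + z) = -x - 3*z.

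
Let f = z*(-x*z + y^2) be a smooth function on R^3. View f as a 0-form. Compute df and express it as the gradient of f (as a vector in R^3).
df = (-z^2) dx + (2*y*z) dy + (-2*x*z + y^2) dz; grad f = (-z^2, 2*y*z, -2*x*z + y^2)

For a 0-form f, d f = (∂f/∂x) dx + (∂f/∂y) dy + (∂f/∂z) dz. The components of the vector representation are exactly the entries of grad f in Cartesian coordinates:
  ∂f/∂x = -z^2
  ∂f/∂y = 2*y*z
  ∂f/∂z = -2*x*z + y^2.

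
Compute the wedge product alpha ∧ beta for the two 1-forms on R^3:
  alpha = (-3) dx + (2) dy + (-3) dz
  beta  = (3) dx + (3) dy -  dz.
alpha ∧ beta = (-15) dx ∧ dy + (12) dx ∧ dz + (7) dy ∧ dz

Distribute the wedge, using dx_i ∧ dx_j = -dx_j ∧ dx_i and dx_i ∧ dx_i = 0. For each pair (i, j) with i < j, the coefficient of dx_i ∧ dx_j in alpha ∧ beta is (alpha_i * beta_j - alpha_j * beta_i). Collecting: alpha ∧ beta = (-15) dx ∧ dy + (12) dx ∧ dz + (7) dy ∧ dz.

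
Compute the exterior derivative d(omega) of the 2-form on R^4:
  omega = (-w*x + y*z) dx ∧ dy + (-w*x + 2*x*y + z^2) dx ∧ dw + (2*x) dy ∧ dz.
d(omega) = (y + 2) dx ∧ dy ∧ dz + (-3*x) dx ∧ dy ∧ dw + (-2*z) dx ∧ dz ∧ dw

For a 2-form omega = sum_{i<j} g_{ij} dx_i ∧ dx_j, the exterior derivative is
  d(omega) = sum_{i<j} d(g_{ij}) ∧ dx_i ∧ dx_j = sum_{i<j, k} (∂g_{ij}/∂x_k) dx_k ∧ dx_i ∧ dx_j.
Expand each term, using dx_k ∧ dx_i ∧ dx_j = sgn(permutation) dx_{(a)} ∧ dx_{(b)} ∧ dx_{(c)} with (a < b < c) sorted:
  d(-w*x + y*z) includes (∂/∂z)(-w*x + y*z) dz = (y) dz, which multiplied by dx ∧ dy gives (y) dx ∧ dy ∧ dz
  d(-w*x + y*z) includes (∂/∂w)(-w*x + y*z) dw = (-x) dw, which multiplied by dx ∧ dy gives (-x) dx ∧ dy ∧ dw
  d(-w*x + 2*x*y + z^2) includes (∂/∂y)(-w*x + 2*x*y + z^2) dy = (2*x) dy, which multiplied by dx ∧ dw gives (-2*x) dx ∧ dy ∧ dw
  d(-w*x + 2*x*y + z^2) includes (∂/∂z)(-w*x + 2*x*y + z^2) dz = (2*z) dz, which multiplied by dx ∧ dw gives (-2*z) dx ∧ dz ∧ dw
  d(2*x) includes (∂/∂x)(2*x) dx = (2) dx, which multiplied by dy ∧ dz gives (2) dx ∧ dy ∧ dz
Collecting like 3-forms: d(omega) = (y + 2) dx ∧ dy ∧ dz + (-3*x) dx ∧ dy ∧ dw + (-2*z) dx ∧ dz ∧ dw.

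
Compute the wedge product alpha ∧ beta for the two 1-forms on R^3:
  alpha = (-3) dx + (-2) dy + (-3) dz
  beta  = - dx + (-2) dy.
alpha ∧ beta = (4) dx ∧ dy + (-3) dx ∧ dz + (-6) dy ∧ dz

Distribute the wedge, using dx_i ∧ dx_j = -dx_j ∧ dx_i and dx_i ∧ dx_i = 0. For each pair (i, j) with i < j, the coefficient of dx_i ∧ dx_j in alpha ∧ beta is (alpha_i * beta_j - alpha_j * beta_i). Collecting: alpha ∧ beta = (4) dx ∧ dy + (-3) dx ∧ dz + (-6) dy ∧ dz.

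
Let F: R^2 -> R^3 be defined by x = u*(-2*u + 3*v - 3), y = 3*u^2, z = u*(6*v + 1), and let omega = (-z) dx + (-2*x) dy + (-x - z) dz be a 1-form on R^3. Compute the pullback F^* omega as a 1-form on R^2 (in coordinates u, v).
F^* omega = (u*(24*u^2 + 42*u - 72*v^2 + 18*v + 5)) du + (u^2*(12*u - 72*v + 9)) dv

Using F^*(f dg) = (f ∘ F) d(g ∘ F), substitute each coordinate x_i by F_i(u, v) in f_i, and replace dx_i by d F_i = (∂F_i/∂u) du + (∂F_i/∂v) dv.
  For the x component: f_1(F) = u*(-6*v - 1); d F_1 = (-4*u + 3*v - 3) du + (3*u) dv
  For the y component: f_2(F) = 2*u*(2*u - 3*v + 3); d F_2 = (6*u) du + (0) dv
  For the z component: f_3(F) = u*(2*u - 9*v + 2); d F_3 = (6*v + 1) du + (6*u) dv
Combining and collecting du, dv coefficients:
  coeff of du: u*(24*u^2 + 42*u - 72*v^2 + 18*v + 5)
  coeff of dv: u^2*(12*u - 72*v + 9)
F^* omega = (u*(24*u^2 + 42*u - 72*v^2 + 18*v + 5)) du + (u^2*(12*u - 72*v + 9)) dv.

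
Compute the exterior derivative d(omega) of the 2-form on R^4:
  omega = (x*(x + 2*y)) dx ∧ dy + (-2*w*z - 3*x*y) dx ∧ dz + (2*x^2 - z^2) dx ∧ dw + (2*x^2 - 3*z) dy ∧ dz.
d(omega) = (7*x) dx ∧ dy ∧ dz

For a 2-form omega = sum_{i<j} g_{ij} dx_i ∧ dx_j, the exterior derivative is
  d(omega) = sum_{i<j} d(g_{ij}) ∧ dx_i ∧ dx_j = sum_{i<j, k} (∂g_{ij}/∂x_k) dx_k ∧ dx_i ∧ dx_j.
Expand each term, using dx_k ∧ dx_i ∧ dx_j = sgn(permutation) dx_{(a)} ∧ dx_{(b)} ∧ dx_{(c)} with (a < b < c) sorted:
  d(-2*w*z - 3*x*y) includes (∂/∂y)(-2*w*z - 3*x*y) dy = (-3*x) dy, which multiplied by dx ∧ dz gives (3*x) dx ∧ dy ∧ dz
  d(-2*w*z - 3*x*y) includes (∂/∂w)(-2*w*z - 3*x*y) dw = (-2*z) dw, which multiplied by dx ∧ dz gives (-2*z) dx ∧ dz ∧ dw
  d(2*x^2 - z^2) includes (∂/∂z)(2*x^2 - z^2) dz = (-2*z) dz, which multiplied by dx ∧ dw gives (2*z) dx ∧ dz ∧ dw
  d(2*x^2 - 3*z) includes (∂/∂x)(2*x^2 - 3*z) dx = (4*x) dx, which multiplied by dy ∧ dz gives (4*x) dx ∧ dy ∧ dz
Collecting like 3-forms: d(omega) = (7*x) dx ∧ dy ∧ dz.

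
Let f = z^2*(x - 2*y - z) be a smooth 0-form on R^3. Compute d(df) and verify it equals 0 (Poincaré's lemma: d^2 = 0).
d(df) = 0

Step 1: df = sum_i (∂f/∂x_i) dx_i = (z^2) dx + (-2*z^2) dy + (z*(2*x - 4*y - 3*z)) dz.
Step 2: Apply d again. Using the 1-form formula, the coefficient of dx ∧ dy in d(df) is ∂^2 f/∂x ∂y - ∂^2 f/∂y ∂x = (0) - (0) = 0 (equality of mixed partials for smooth f).
Similarly for dx ∧ dz and dy ∧ dz — all coefficients vanish. So d(df) = 0.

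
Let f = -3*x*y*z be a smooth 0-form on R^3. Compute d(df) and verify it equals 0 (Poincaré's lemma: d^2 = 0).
d(df) = 0

Step 1: df = sum_i (∂f/∂x_i) dx_i = (-3*y*z) dx + (-3*x*z) dy + (-3*x*y) dz.
Step 2: Apply d again. Using the 1-form formula, the coefficient of dx ∧ dy in d(df) is ∂^2 f/∂x ∂y - ∂^2 f/∂y ∂x = (-3*z) - (-3*z) = 0 (equality of mixed partials for smooth f).
Similarly for dx ∧ dz and dy ∧ dz — all coefficients vanish. So d(df) = 0.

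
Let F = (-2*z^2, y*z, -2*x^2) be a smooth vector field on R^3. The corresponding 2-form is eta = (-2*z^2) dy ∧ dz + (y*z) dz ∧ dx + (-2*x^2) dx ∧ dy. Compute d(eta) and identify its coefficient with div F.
d(eta) = (z) dx ∧ dy ∧ dz; div F = z

For a 2-form in R^3 of the form above, applying d gives a 3-form with coefficient ∂P/∂x + ∂Q/∂y + ∂R/∂z:
  ∂P/∂x = 0
  ∂Q/∂y = z
  ∂R/∂z = 0
Sum = z, which is exactly div F.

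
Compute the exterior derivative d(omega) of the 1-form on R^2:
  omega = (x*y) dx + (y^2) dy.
d(omega) = (-x) dx ∧ dy

For a 1-form omega = sum_i f_i dx_i, the exterior derivative is
  d(omega) = sum_{i < j} (∂f_j/∂x_i - ∂f_i/∂x_j) dx_i ∧ dx_j.
  coefficient of dx ∧ dy: ∂f_2/∂x - ∂f_1/∂y = ∂(y^2)/∂x - ∂(x*y)/∂y = -x
Assembling: d(omega) = (-x) dx ∧ dy.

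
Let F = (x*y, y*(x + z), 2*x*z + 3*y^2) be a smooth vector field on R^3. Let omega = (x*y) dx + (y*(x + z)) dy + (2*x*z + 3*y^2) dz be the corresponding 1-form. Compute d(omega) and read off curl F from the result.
d(omega) = (5*y) dy ∧ dz + (-2*z) dz ∧ dx + (-x + y) dx ∧ dy; curl F = (5*y, -2*z, -x + y)

d omega = sum_{i<j} (∂f_j/∂x_i - ∂f_i/∂x_j) dx_i ∧ dx_j. Under the identification (dy ∧ dz, dz ∧ dx, dx ∧ dy) ↔ (e_x, e_y, e_z), the coefficients are exactly the components of curl F. Compute:
  ∂R/∂y - ∂Q/∂z = (6*y) - (y) = 5*y
  ∂P/∂z - ∂R/∂x = (0) - (2*z) = -2*z
  ∂Q/∂x - ∂P/∂y = (y) - (x) = -x + y.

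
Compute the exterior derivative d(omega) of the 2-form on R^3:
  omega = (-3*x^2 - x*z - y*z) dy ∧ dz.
d(omega) = (-6*x - z) dx ∧ dy ∧ dz

For a 2-form omega = sum_{i<j} g_{ij} dx_i ∧ dx_j, the exterior derivative is
  d(omega) = sum_{i<j} d(g_{ij}) ∧ dx_i ∧ dx_j = sum_{i<j, k} (∂g_{ij}/∂x_k) dx_k ∧ dx_i ∧ dx_j.
Expand each term, using dx_k ∧ dx_i ∧ dx_j = sgn(permutation) dx_{(a)} ∧ dx_{(b)} ∧ dx_{(c)} with (a < b < c) sorted:
  d(-3*x^2 - x*z - y*z) includes (∂/∂x)(-3*x^2 - x*z - y*z) dx = (-6*x - z) dx, which multiplied by dy ∧ dz gives (-6*x - z) dx ∧ dy ∧ dz
Collecting like 3-forms: d(omega) = (-6*x - z) dx ∧ dy ∧ dz.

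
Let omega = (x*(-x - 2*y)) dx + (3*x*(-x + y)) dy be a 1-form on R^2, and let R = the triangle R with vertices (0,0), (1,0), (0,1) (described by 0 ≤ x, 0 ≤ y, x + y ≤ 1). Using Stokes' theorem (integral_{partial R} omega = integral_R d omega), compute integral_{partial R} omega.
integral_(partial R) omega = -1/6

Stokes: integral_partial_R omega = integral_R d omega with d omega = (∂Q/∂x - ∂P/∂y) dx ∧ dy.
  ∂Q/∂x = -6*x + 3*y
  ∂P/∂y = -2*x
  integrand = ∂Q/∂x - ∂P/∂y = -4*x + 3*y.
Integrating over R: integral_0^1 integral_0^{1-x} (-4*x + 3*y) dy dx = -1/6.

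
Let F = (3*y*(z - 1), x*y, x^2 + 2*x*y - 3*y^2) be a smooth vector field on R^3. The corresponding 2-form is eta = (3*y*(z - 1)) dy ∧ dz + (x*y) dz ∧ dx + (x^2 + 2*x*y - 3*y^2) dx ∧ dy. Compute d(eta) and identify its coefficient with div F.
d(eta) = (x) dx ∧ dy ∧ dz; div F = x

For a 2-form in R^3 of the form above, applying d gives a 3-form with coefficient ∂P/∂x + ∂Q/∂y + ∂R/∂z:
  ∂P/∂x = 0
  ∂Q/∂y = x
  ∂R/∂z = 0
Sum = x, which is exactly div F.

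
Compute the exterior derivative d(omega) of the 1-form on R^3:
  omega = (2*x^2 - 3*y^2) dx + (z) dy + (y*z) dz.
d(omega) = (6*y) dx ∧ dy + (z - 1) dy ∧ dz

For a 1-form omega = sum_i f_i dx_i, the exterior derivative is
  d(omega) = sum_{i < j} (∂f_j/∂x_i - ∂f_i/∂x_j) dx_i ∧ dx_j.
  coefficient of dx ∧ dy: ∂f_2/∂x - ∂f_1/∂y = ∂(z)/∂x - ∂(2*x^2 - 3*y^2)/∂y = 6*y
  coefficient of dy ∧ dz: ∂f_3/∂y - ∂f_2/∂z = ∂(y*z)/∂y - ∂(z)/∂z = z - 1
Assembling: d(omega) = (6*y) dx ∧ dy + (z - 1) dy ∧ dz.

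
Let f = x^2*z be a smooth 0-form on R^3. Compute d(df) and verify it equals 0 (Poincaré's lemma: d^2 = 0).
d(df) = 0

Step 1: df = sum_i (∂f/∂x_i) dx_i = (2*x*z) dx + (0) dy + (x^2) dz.
Step 2: Apply d again. Using the 1-form formula, the coefficient of dx ∧ dy in d(df) is ∂^2 f/∂x ∂y - ∂^2 f/∂y ∂x = (0) - (0) = 0 (equality of mixed partials for smooth f).
Similarly for dx ∧ dz and dy ∧ dz — all coefficients vanish. So d(df) = 0.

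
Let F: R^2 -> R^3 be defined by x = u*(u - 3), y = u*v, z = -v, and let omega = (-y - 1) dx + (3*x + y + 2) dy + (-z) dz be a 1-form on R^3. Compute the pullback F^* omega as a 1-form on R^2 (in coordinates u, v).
F^* omega = (u^2*v + u*v^2 - 6*u*v - 2*u + 2*v + 3) du + (3*u^3 + u^2*v - 9*u^2 + 2*u - v) dv

Using F^*(f dg) = (f ∘ F) d(g ∘ F), substitute each coordinate x_i by F_i(u, v) in f_i, and replace dx_i by d F_i = (∂F_i/∂u) du + (∂F_i/∂v) dv.
  For the x component: f_1(F) = -u*v - 1; d F_1 = (2*u - 3) du + (0) dv
  For the y component: f_2(F) = 3*u^2 + u*v - 9*u + 2; d F_2 = (v) du + (u) dv
  For the z component: f_3(F) = v; d F_3 = (0) du + (-1) dv
Combining and collecting du, dv coefficients:
  coeff of du: u^2*v + u*v^2 - 6*u*v - 2*u + 2*v + 3
  coeff of dv: 3*u^3 + u^2*v - 9*u^2 + 2*u - v
F^* omega = (u^2*v + u*v^2 - 6*u*v - 2*u + 2*v + 3) du + (3*u^3 + u^2*v - 9*u^2 + 2*u - v) dv.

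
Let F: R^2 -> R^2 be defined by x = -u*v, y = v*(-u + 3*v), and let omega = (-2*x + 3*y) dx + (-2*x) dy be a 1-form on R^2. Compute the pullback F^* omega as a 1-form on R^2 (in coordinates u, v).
F^* omega = (v^2*(-u - 9*v)) du + (u*v*(-u + 3*v)) dv

Using F^*(f dg) = (f ∘ F) d(g ∘ F), substitute each coordinate x_i by F_i(u, v) in f_i, and replace dx_i by d F_i = (∂F_i/∂u) du + (∂F_i/∂v) dv.
  For the x component: f_1(F) = v*(-u + 9*v); d F_1 = (-v) du + (-u) dv
  For the y component: f_2(F) = 2*u*v; d F_2 = (-v) du + (-u + 6*v) dv
Combining and collecting du, dv coefficients:
  coeff of du: v^2*(-u - 9*v)
  coeff of dv: u*v*(-u + 3*v)
F^* omega = (v^2*(-u - 9*v)) du + (u*v*(-u + 3*v)) dv.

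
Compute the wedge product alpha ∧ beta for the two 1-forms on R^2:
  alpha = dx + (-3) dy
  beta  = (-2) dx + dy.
alpha ∧ beta = (-5) dx ∧ dy

Distribute the wedge, using dx_i ∧ dx_j = -dx_j ∧ dx_i and dx_i ∧ dx_i = 0. For each pair (i, j) with i < j, the coefficient of dx_i ∧ dx_j in alpha ∧ beta is (alpha_i * beta_j - alpha_j * beta_i). Collecting: alpha ∧ beta = (-5) dx ∧ dy.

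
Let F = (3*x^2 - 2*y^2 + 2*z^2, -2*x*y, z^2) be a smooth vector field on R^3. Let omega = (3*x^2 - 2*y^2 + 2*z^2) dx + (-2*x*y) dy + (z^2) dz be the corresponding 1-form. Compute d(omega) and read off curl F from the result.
d(omega) = (0) dy ∧ dz + (4*z) dz ∧ dx + (2*y) dx ∧ dy; curl F = (0, 4*z, 2*y)

d omega = sum_{i<j} (∂f_j/∂x_i - ∂f_i/∂x_j) dx_i ∧ dx_j. Under the identification (dy ∧ dz, dz ∧ dx, dx ∧ dy) ↔ (e_x, e_y, e_z), the coefficients are exactly the components of curl F. Compute:
  ∂R/∂y - ∂Q/∂z = (0) - (0) = 0
  ∂P/∂z - ∂R/∂x = (4*z) - (0) = 4*z
  ∂Q/∂x - ∂P/∂y = (-2*y) - (-4*y) = 2*y.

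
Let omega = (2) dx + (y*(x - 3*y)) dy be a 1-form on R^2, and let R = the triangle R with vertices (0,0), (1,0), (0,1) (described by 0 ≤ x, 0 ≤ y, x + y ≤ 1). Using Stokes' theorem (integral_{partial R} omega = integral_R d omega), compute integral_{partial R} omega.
integral_(partial R) omega = 1/6

Stokes: integral_partial_R omega = integral_R d omega with d omega = (∂Q/∂x - ∂P/∂y) dx ∧ dy.
  ∂Q/∂x = y
  ∂P/∂y = 0
  integrand = ∂Q/∂x - ∂P/∂y = y.
Integrating over R: integral_0^1 integral_0^{1-x} (y) dy dx = 1/6.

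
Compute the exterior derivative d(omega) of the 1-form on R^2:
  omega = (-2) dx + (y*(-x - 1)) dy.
d(omega) = (-y) dx ∧ dy

For a 1-form omega = sum_i f_i dx_i, the exterior derivative is
  d(omega) = sum_{i < j} (∂f_j/∂x_i - ∂f_i/∂x_j) dx_i ∧ dx_j.
  coefficient of dx ∧ dy: ∂f_2/∂x - ∂f_1/∂y = ∂(y*(-x - 1))/∂x - ∂(-2)/∂y = -y
Assembling: d(omega) = (-y) dx ∧ dy.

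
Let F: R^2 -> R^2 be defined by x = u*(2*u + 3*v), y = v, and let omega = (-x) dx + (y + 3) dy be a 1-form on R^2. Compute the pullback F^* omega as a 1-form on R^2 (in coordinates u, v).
F^* omega = (u*(-8*u^2 - 18*u*v - 9*v^2)) du + (-6*u^3 - 9*u^2*v + v + 3) dv

Using F^*(f dg) = (f ∘ F) d(g ∘ F), substitute each coordinate x_i by F_i(u, v) in f_i, and replace dx_i by d F_i = (∂F_i/∂u) du + (∂F_i/∂v) dv.
  For the x component: f_1(F) = u*(-2*u - 3*v); d F_1 = (4*u + 3*v) du + (3*u) dv
  For the y component: f_2(F) = v + 3; d F_2 = (0) du + (1) dv
Combining and collecting du, dv coefficients:
  coeff of du: u*(-8*u^2 - 18*u*v - 9*v^2)
  coeff of dv: -6*u^3 - 9*u^2*v + v + 3
F^* omega = (u*(-8*u^2 - 18*u*v - 9*v^2)) du + (-6*u^3 - 9*u^2*v + v + 3) dv.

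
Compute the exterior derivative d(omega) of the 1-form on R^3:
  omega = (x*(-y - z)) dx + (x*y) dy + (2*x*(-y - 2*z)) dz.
d(omega) = (x + y) dx ∧ dy + (x - 2*y - 4*z) dx ∧ dz + (-2*x) dy ∧ dz

For a 1-form omega = sum_i f_i dx_i, the exterior derivative is
  d(omega) = sum_{i < j} (∂f_j/∂x_i - ∂f_i/∂x_j) dx_i ∧ dx_j.
  coefficient of dx ∧ dy: ∂f_2/∂x - ∂f_1/∂y = ∂(x*y)/∂x - ∂(x*(-y - z))/∂y = x + y
  coefficient of dx ∧ dz: ∂f_3/∂x - ∂f_1/∂z = ∂(2*x*(-y - 2*z))/∂x - ∂(x*(-y - z))/∂z = x - 2*y - 4*z
  coefficient of dy ∧ dz: ∂f_3/∂y - ∂f_2/∂z = ∂(2*x*(-y - 2*z))/∂y - ∂(x*y)/∂z = -2*x
Assembling: d(omega) = (x + y) dx ∧ dy + (x - 2*y - 4*z) dx ∧ dz + (-2*x) dy ∧ dz.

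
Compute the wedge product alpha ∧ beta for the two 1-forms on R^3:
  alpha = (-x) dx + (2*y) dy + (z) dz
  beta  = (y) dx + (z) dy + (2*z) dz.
alpha ∧ beta = (-x*z - 2*y^2) dx ∧ dy + (-z*(2*x + y)) dx ∧ dz + (z*(4*y - z)) dy ∧ dz

Distribute the wedge, using dx_i ∧ dx_j = -dx_j ∧ dx_i and dx_i ∧ dx_i = 0. For each pair (i, j) with i < j, the coefficient of dx_i ∧ dx_j in alpha ∧ beta is (alpha_i * beta_j - alpha_j * beta_i). Collecting: alpha ∧ beta = (-x*z - 2*y^2) dx ∧ dy + (-z*(2*x + y)) dx ∧ dz + (z*(4*y - z)) dy ∧ dz.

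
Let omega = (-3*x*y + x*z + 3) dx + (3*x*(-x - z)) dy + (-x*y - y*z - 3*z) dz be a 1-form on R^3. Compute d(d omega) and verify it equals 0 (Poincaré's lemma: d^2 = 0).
d(d omega) = 0

Step 1: d omega = sum_{i<j} (∂f_j/∂x_i - ∂f_i/∂x_j) dx_i ∧ dx_j:
  coeff of dx ∧ dy: -3*x - 3*z
  coeff of dx ∧ dz: -x - y
  coeff of dy ∧ dz: 2*x - z
Step 2: Apply d again to each 2-form coefficient. The only possible 3-form in R^3 is dx ∧ dy ∧ dz, with coefficient
  ∂(coeff of dy∧dz)/∂x - ∂(coeff of dx∧dz)/∂y + ∂(coeff of dx∧dy)/∂z
  = ∂/∂x (2*x - z) - ∂/∂y (-x - y) + ∂/∂z (-3*x - 3*z).
Each of these terms simplifies to sums of mixed partials that cancel in pairs. The result is 0 (by equality of mixed partials for smooth functions — Schwarz / Clairaut).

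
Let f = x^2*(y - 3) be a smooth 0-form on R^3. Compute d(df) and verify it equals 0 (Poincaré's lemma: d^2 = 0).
d(df) = 0

Step 1: df = sum_i (∂f/∂x_i) dx_i = (2*x*(y - 3)) dx + (x^2) dy + (0) dz.
Step 2: Apply d again. Using the 1-form formula, the coefficient of dx ∧ dy in d(df) is ∂^2 f/∂x ∂y - ∂^2 f/∂y ∂x = (2*x) - (2*x) = 0 (equality of mixed partials for smooth f).
Similarly for dx ∧ dz and dy ∧ dz — all coefficients vanish. So d(df) = 0.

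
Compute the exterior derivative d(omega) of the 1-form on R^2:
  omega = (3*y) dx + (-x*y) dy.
d(omega) = (-y - 3) dx ∧ dy

For a 1-form omega = sum_i f_i dx_i, the exterior derivative is
  d(omega) = sum_{i < j} (∂f_j/∂x_i - ∂f_i/∂x_j) dx_i ∧ dx_j.
  coefficient of dx ∧ dy: ∂f_2/∂x - ∂f_1/∂y = ∂(-x*y)/∂x - ∂(3*y)/∂y = -y - 3
Assembling: d(omega) = (-y - 3) dx ∧ dy.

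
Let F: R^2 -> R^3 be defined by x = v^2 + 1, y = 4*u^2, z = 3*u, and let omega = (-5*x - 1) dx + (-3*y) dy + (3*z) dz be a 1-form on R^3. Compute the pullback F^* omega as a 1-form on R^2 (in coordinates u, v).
F^* omega = (-96*u^3 + 27*u) du + (-10*v^3 - 12*v) dv

Using F^*(f dg) = (f ∘ F) d(g ∘ F), substitute each coordinate x_i by F_i(u, v) in f_i, and replace dx_i by d F_i = (∂F_i/∂u) du + (∂F_i/∂v) dv.
  For the x component: f_1(F) = -5*v^2 - 6; d F_1 = (0) du + (2*v) dv
  For the y component: f_2(F) = -12*u^2; d F_2 = (8*u) du + (0) dv
  For the z component: f_3(F) = 9*u; d F_3 = (3) du + (0) dv
Combining and collecting du, dv coefficients:
  coeff of du: -96*u^3 + 27*u
  coeff of dv: -10*v^3 - 12*v
F^* omega = (-96*u^3 + 27*u) du + (-10*v^3 - 12*v) dv.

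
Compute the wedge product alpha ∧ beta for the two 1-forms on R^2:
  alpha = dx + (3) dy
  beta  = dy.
alpha ∧ beta = (1) dx ∧ dy

Distribute the wedge, using dx_i ∧ dx_j = -dx_j ∧ dx_i and dx_i ∧ dx_i = 0. For each pair (i, j) with i < j, the coefficient of dx_i ∧ dx_j in alpha ∧ beta is (alpha_i * beta_j - alpha_j * beta_i). Collecting: alpha ∧ beta = (1) dx ∧ dy.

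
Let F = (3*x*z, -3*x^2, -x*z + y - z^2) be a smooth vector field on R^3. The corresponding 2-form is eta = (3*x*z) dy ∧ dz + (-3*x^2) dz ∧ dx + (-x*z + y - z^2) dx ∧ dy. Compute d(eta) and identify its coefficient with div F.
d(eta) = (-x + z) dx ∧ dy ∧ dz; div F = -x + z

For a 2-form in R^3 of the form above, applying d gives a 3-form with coefficient ∂P/∂x + ∂Q/∂y + ∂R/∂z:
  ∂P/∂x = 3*z
  ∂Q/∂y = 0
  ∂R/∂z = -x - 2*z
Sum = -x + z, which is exactly div F.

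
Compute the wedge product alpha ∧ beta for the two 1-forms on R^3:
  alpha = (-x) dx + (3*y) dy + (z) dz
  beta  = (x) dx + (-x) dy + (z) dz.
alpha ∧ beta = (x*(x - 3*y)) dx ∧ dy + (-2*x*z) dx ∧ dz + (z*(x + 3*y)) dy ∧ dz

Distribute the wedge, using dx_i ∧ dx_j = -dx_j ∧ dx_i and dx_i ∧ dx_i = 0. For each pair (i, j) with i < j, the coefficient of dx_i ∧ dx_j in alpha ∧ beta is (alpha_i * beta_j - alpha_j * beta_i). Collecting: alpha ∧ beta = (x*(x - 3*y)) dx ∧ dy + (-2*x*z) dx ∧ dz + (z*(x + 3*y)) dy ∧ dz.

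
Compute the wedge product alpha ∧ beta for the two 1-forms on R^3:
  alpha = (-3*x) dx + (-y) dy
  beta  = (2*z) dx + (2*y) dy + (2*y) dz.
alpha ∧ beta = (2*y*(-3*x + z)) dx ∧ dy + (-6*x*y) dx ∧ dz + (-2*y^2) dy ∧ dz

Distribute the wedge, using dx_i ∧ dx_j = -dx_j ∧ dx_i and dx_i ∧ dx_i = 0. For each pair (i, j) with i < j, the coefficient of dx_i ∧ dx_j in alpha ∧ beta is (alpha_i * beta_j - alpha_j * beta_i). Collecting: alpha ∧ beta = (2*y*(-3*x + z)) dx ∧ dy + (-6*x*y) dx ∧ dz + (-2*y^2) dy ∧ dz.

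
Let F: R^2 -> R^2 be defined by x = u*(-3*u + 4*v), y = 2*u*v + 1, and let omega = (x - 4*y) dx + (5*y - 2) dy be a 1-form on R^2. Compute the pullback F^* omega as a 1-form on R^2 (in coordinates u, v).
F^* omega = (18*u^3 + 12*u^2*v + 4*u*v^2 + 24*u - 10*v) du + (2*u*(-6*u^2 + 2*u*v - 5)) dv

Using F^*(f dg) = (f ∘ F) d(g ∘ F), substitute each coordinate x_i by F_i(u, v) in f_i, and replace dx_i by d F_i = (∂F_i/∂u) du + (∂F_i/∂v) dv.
  For the x component: f_1(F) = -3*u^2 - 4*u*v - 4; d F_1 = (-6*u + 4*v) du + (4*u) dv
  For the y component: f_2(F) = 10*u*v + 3; d F_2 = (2*v) du + (2*u) dv
Combining and collecting du, dv coefficients:
  coeff of du: 18*u^3 + 12*u^2*v + 4*u*v^2 + 24*u - 10*v
  coeff of dv: 2*u*(-6*u^2 + 2*u*v - 5)
F^* omega = (18*u^3 + 12*u^2*v + 4*u*v^2 + 24*u - 10*v) du + (2*u*(-6*u^2 + 2*u*v - 5)) dv.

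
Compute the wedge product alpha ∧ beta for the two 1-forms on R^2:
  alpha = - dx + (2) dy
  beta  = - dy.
alpha ∧ beta = (1) dx ∧ dy

Distribute the wedge, using dx_i ∧ dx_j = -dx_j ∧ dx_i and dx_i ∧ dx_i = 0. For each pair (i, j) with i < j, the coefficient of dx_i ∧ dx_j in alpha ∧ beta is (alpha_i * beta_j - alpha_j * beta_i). Collecting: alpha ∧ beta = (1) dx ∧ dy.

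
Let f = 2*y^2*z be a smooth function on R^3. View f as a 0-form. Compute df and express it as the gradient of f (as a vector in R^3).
df = (0) dx + (4*y*z) dy + (2*y^2) dz; grad f = (0, 4*y*z, 2*y^2)

For a 0-form f, d f = (∂f/∂x) dx + (∂f/∂y) dy + (∂f/∂z) dz. The components of the vector representation are exactly the entries of grad f in Cartesian coordinates:
  ∂f/∂x = 0
  ∂f/∂y = 4*y*z
  ∂f/∂z = 2*y^2.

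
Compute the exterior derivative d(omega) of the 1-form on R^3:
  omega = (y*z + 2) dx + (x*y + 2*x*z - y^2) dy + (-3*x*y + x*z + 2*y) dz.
d(omega) = (y + z) dx ∧ dy + (-4*y + z) dx ∧ dz + (2 - 5*x) dy ∧ dz

For a 1-form omega = sum_i f_i dx_i, the exterior derivative is
  d(omega) = sum_{i < j} (∂f_j/∂x_i - ∂f_i/∂x_j) dx_i ∧ dx_j.
  coefficient of dx ∧ dy: ∂f_2/∂x - ∂f_1/∂y = ∂(x*y + 2*x*z - y^2)/∂x - ∂(y*z + 2)/∂y = y + z
  coefficient of dx ∧ dz: ∂f_3/∂x - ∂f_1/∂z = ∂(-3*x*y + x*z + 2*y)/∂x - ∂(y*z + 2)/∂z = -4*y + z
  coefficient of dy ∧ dz: ∂f_3/∂y - ∂f_2/∂z = ∂(-3*x*y + x*z + 2*y)/∂y - ∂(x*y + 2*x*z - y^2)/∂z = 2 - 5*x
Assembling: d(omega) = (y + z) dx ∧ dy + (-4*y + z) dx ∧ dz + (2 - 5*x) dy ∧ dz.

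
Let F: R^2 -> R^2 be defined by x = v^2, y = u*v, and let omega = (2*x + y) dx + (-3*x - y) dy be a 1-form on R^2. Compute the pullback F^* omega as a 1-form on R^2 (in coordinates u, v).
F^* omega = (v^2*(-u - 3*v)) du + (v*(-u^2 - u*v + 4*v^2)) dv

Using F^*(f dg) = (f ∘ F) d(g ∘ F), substitute each coordinate x_i by F_i(u, v) in f_i, and replace dx_i by d F_i = (∂F_i/∂u) du + (∂F_i/∂v) dv.
  For the x component: f_1(F) = v*(u + 2*v); d F_1 = (0) du + (2*v) dv
  For the y component: f_2(F) = v*(-u - 3*v); d F_2 = (v) du + (u) dv
Combining and collecting du, dv coefficients:
  coeff of du: v^2*(-u - 3*v)
  coeff of dv: v*(-u^2 - u*v + 4*v^2)
F^* omega = (v^2*(-u - 3*v)) du + (v*(-u^2 - u*v + 4*v^2)) dv.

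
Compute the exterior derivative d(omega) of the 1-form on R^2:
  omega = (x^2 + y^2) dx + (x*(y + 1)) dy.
d(omega) = (1 - y) dx ∧ dy

For a 1-form omega = sum_i f_i dx_i, the exterior derivative is
  d(omega) = sum_{i < j} (∂f_j/∂x_i - ∂f_i/∂x_j) dx_i ∧ dx_j.
  coefficient of dx ∧ dy: ∂f_2/∂x - ∂f_1/∂y = ∂(x*(y + 1))/∂x - ∂(x^2 + y^2)/∂y = 1 - y
Assembling: d(omega) = (1 - y) dx ∧ dy.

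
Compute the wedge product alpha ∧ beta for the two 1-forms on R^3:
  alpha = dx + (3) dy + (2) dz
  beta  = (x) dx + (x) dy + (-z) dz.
alpha ∧ beta = (-2*x) dx ∧ dy + (-2*x - z) dx ∧ dz + (-2*x - 3*z) dy ∧ dz

Distribute the wedge, using dx_i ∧ dx_j = -dx_j ∧ dx_i and dx_i ∧ dx_i = 0. For each pair (i, j) with i < j, the coefficient of dx_i ∧ dx_j in alpha ∧ beta is (alpha_i * beta_j - alpha_j * beta_i). Collecting: alpha ∧ beta = (-2*x) dx ∧ dy + (-2*x - z) dx ∧ dz + (-2*x - 3*z) dy ∧ dz.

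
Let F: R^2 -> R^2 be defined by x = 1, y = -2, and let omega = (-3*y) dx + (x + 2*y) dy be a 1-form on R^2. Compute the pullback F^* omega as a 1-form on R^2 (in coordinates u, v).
F^* omega = 0

Using F^*(f dg) = (f ∘ F) d(g ∘ F), substitute each coordinate x_i by F_i(u, v) in f_i, and replace dx_i by d F_i = (∂F_i/∂u) du + (∂F_i/∂v) dv.
  For the x component: f_1(F) = 6; d F_1 = (0) du + (0) dv
  For the y component: f_2(F) = -3; d F_2 = (0) du + (0) dv
Combining and collecting du, dv coefficients:
  coeff of du: 0
  coeff of dv: 0
F^* omega = 0.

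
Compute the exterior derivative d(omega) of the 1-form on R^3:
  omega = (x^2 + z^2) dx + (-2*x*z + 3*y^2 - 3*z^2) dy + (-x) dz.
d(omega) = (-2*z) dx ∧ dy + (-2*z - 1) dx ∧ dz + (2*x + 6*z) dy ∧ dz

For a 1-form omega = sum_i f_i dx_i, the exterior derivative is
  d(omega) = sum_{i < j} (∂f_j/∂x_i - ∂f_i/∂x_j) dx_i ∧ dx_j.
  coefficient of dx ∧ dy: ∂f_2/∂x - ∂f_1/∂y = ∂(-2*x*z + 3*y^2 - 3*z^2)/∂x - ∂(x^2 + z^2)/∂y = -2*z
  coefficient of dx ∧ dz: ∂f_3/∂x - ∂f_1/∂z = ∂(-x)/∂x - ∂(x^2 + z^2)/∂z = -2*z - 1
  coefficient of dy ∧ dz: ∂f_3/∂y - ∂f_2/∂z = ∂(-x)/∂y - ∂(-2*x*z + 3*y^2 - 3*z^2)/∂z = 2*x + 6*z
Assembling: d(omega) = (-2*z) dx ∧ dy + (-2*z - 1) dx ∧ dz + (2*x + 6*z) dy ∧ dz.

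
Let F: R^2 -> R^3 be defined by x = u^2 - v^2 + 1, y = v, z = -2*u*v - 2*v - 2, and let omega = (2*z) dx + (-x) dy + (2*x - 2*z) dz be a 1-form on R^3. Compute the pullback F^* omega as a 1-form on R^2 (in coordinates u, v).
F^* omega = (-12*u^2*v - 8*u*v^2 - 8*u*v - 8*u + 4*v^3 - 8*v^2 - 12*v) du + (-4*u^3 - 8*u^2*v - 5*u^2 + 12*u*v^2 - 16*u*v - 12*u + 13*v^2 - 13) dv

Using F^*(f dg) = (f ∘ F) d(g ∘ F), substitute each coordinate x_i by F_i(u, v) in f_i, and replace dx_i by d F_i = (∂F_i/∂u) du + (∂F_i/∂v) dv.
  For the x component: f_1(F) = -4*u*v - 4*v - 4; d F_1 = (2*u) du + (-2*v) dv
  For the y component: f_2(F) = -u^2 + v^2 - 1; d F_2 = (0) du + (1) dv
  For the z component: f_3(F) = 2*u^2 + 4*u*v - 2*v^2 + 4*v + 6; d F_3 = (-2*v) du + (-2*u - 2) dv
Combining and collecting du, dv coefficients:
  coeff of du: -12*u^2*v - 8*u*v^2 - 8*u*v - 8*u + 4*v^3 - 8*v^2 - 12*v
  coeff of dv: -4*u^3 - 8*u^2*v - 5*u^2 + 12*u*v^2 - 16*u*v - 12*u + 13*v^2 - 13
F^* omega = (-12*u^2*v - 8*u*v^2 - 8*u*v - 8*u + 4*v^3 - 8*v^2 - 12*v) du + (-4*u^3 - 8*u^2*v - 5*u^2 + 12*u*v^2 - 16*u*v - 12*u + 13*v^2 - 13) dv.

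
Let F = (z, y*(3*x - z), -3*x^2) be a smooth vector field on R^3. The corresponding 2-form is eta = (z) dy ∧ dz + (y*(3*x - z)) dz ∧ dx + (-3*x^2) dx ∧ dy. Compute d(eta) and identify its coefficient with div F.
d(eta) = (3*x - z) dx ∧ dy ∧ dz; div F = 3*x - z

For a 2-form in R^3 of the form above, applying d gives a 3-form with coefficient ∂P/∂x + ∂Q/∂y + ∂R/∂z:
  ∂P/∂x = 0
  ∂Q/∂y = 3*x - z
  ∂R/∂z = 0
Sum = 3*x - z, which is exactly div F.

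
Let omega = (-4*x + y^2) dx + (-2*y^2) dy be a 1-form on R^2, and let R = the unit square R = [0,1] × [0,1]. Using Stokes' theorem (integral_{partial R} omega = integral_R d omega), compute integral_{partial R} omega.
integral_(partial R) omega = -1

Stokes: integral_partial_R omega = integral_R d omega with d omega = (∂Q/∂x - ∂P/∂y) dx ∧ dy.
  ∂Q/∂x = 0
  ∂P/∂y = 2*y
  integrand = ∂Q/∂x - ∂P/∂y = -2*y.
Integrating over R: integral_0^1 integral_0^1 (-2*y) dx dy = -1.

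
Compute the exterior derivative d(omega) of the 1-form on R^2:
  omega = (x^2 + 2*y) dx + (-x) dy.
d(omega) = (-3) dx ∧ dy

For a 1-form omega = sum_i f_i dx_i, the exterior derivative is
  d(omega) = sum_{i < j} (∂f_j/∂x_i - ∂f_i/∂x_j) dx_i ∧ dx_j.
  coefficient of dx ∧ dy: ∂f_2/∂x - ∂f_1/∂y = ∂(-x)/∂x - ∂(x^2 + 2*y)/∂y = -3
Assembling: d(omega) = (-3) dx ∧ dy.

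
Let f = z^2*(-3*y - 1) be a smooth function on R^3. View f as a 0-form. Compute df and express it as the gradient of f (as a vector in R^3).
df = (0) dx + (-3*z^2) dy + (2*z*(-3*y - 1)) dz; grad f = (0, -3*z^2, 2*z*(-3*y - 1))

For a 0-form f, d f = (∂f/∂x) dx + (∂f/∂y) dy + (∂f/∂z) dz. The components of the vector representation are exactly the entries of grad f in Cartesian coordinates:
  ∂f/∂x = 0
  ∂f/∂y = -3*z^2
  ∂f/∂z = 2*z*(-3*y - 1).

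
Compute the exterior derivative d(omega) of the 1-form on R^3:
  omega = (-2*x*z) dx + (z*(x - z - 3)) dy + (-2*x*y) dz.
d(omega) = (z) dx ∧ dy + (2*x - 2*y) dx ∧ dz + (-3*x + 2*z + 3) dy ∧ dz

For a 1-form omega = sum_i f_i dx_i, the exterior derivative is
  d(omega) = sum_{i < j} (∂f_j/∂x_i - ∂f_i/∂x_j) dx_i ∧ dx_j.
  coefficient of dx ∧ dy: ∂f_2/∂x - ∂f_1/∂y = ∂(z*(x - z - 3))/∂x - ∂(-2*x*z)/∂y = z
  coefficient of dx ∧ dz: ∂f_3/∂x - ∂f_1/∂z = ∂(-2*x*y)/∂x - ∂(-2*x*z)/∂z = 2*x - 2*y
  coefficient of dy ∧ dz: ∂f_3/∂y - ∂f_2/∂z = ∂(-2*x*y)/∂y - ∂(z*(x - z - 3))/∂z = -3*x + 2*z + 3
Assembling: d(omega) = (z) dx ∧ dy + (2*x - 2*y) dx ∧ dz + (-3*x + 2*z + 3) dy ∧ dz.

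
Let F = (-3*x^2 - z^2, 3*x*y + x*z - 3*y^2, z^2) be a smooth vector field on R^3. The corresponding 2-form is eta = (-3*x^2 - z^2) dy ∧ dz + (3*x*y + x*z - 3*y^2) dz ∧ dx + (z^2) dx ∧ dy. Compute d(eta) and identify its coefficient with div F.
d(eta) = (-3*x - 6*y + 2*z) dx ∧ dy ∧ dz; div F = -3*x - 6*y + 2*z

For a 2-form in R^3 of the form above, applying d gives a 3-form with coefficient ∂P/∂x + ∂Q/∂y + ∂R/∂z:
  ∂P/∂x = -6*x
  ∂Q/∂y = 3*x - 6*y
  ∂R/∂z = 2*z
Sum = -3*x - 6*y + 2*z, which is exactly div F.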